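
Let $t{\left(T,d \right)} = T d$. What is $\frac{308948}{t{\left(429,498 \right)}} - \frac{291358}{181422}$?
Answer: $- \frac{57373535}{358882953} \approx -0.15987$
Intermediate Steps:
$\frac{308948}{t{\left(429,498 \right)}} - \frac{291358}{181422} = \frac{308948}{429 \cdot 498} - \frac{291358}{181422} = \frac{308948}{213642} - \frac{145679}{90711} = 308948 \cdot \frac{1}{213642} - \frac{145679}{90711} = \frac{154474}{106821} - \frac{145679}{90711} = - \frac{57373535}{358882953}$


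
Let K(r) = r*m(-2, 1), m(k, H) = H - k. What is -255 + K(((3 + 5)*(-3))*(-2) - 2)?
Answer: -117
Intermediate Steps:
K(r) = 3*r (K(r) = r*(1 - 1*(-2)) = r*(1 + 2) = r*3 = 3*r)
-255 + K(((3 + 5)*(-3))*(-2) - 2) = -255 + 3*(((3 + 5)*(-3))*(-2) - 2) = -255 + 3*((8*(-3))*(-2) - 2) = -255 + 3*(-24*(-2) - 2) = -255 + 3*(48 - 2) = -255 + 3*46 = -255 + 138 = -117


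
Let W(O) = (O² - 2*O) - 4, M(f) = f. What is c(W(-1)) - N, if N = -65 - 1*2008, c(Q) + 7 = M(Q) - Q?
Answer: 2066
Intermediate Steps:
W(O) = -4 + O² - 2*O
c(Q) = -7 (c(Q) = -7 + (Q - Q) = -7 + 0 = -7)
N = -2073 (N = -65 - 2008 = -2073)
c(W(-1)) - N = -7 - 1*(-2073) = -7 + 2073 = 2066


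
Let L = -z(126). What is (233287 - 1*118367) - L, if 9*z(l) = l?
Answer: 114934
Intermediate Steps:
z(l) = l/9
L = -14 (L = -126/9 = -1*14 = -14)
(233287 - 1*118367) - L = (233287 - 1*118367) - 1*(-14) = (233287 - 118367) + 14 = 114920 + 14 = 114934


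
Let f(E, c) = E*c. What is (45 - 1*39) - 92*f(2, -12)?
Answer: 2214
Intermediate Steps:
(45 - 1*39) - 92*f(2, -12) = (45 - 1*39) - 184*(-12) = (45 - 39) - 92*(-24) = 6 + 2208 = 2214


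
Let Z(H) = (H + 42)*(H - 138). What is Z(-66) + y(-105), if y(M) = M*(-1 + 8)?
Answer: 4161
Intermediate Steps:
Z(H) = (-138 + H)*(42 + H) (Z(H) = (42 + H)*(-138 + H) = (-138 + H)*(42 + H))
y(M) = 7*M (y(M) = M*7 = 7*M)
Z(-66) + y(-105) = (-5796 + (-66)² - 96*(-66)) + 7*(-105) = (-5796 + 4356 + 6336) - 735 = 4896 - 735 = 4161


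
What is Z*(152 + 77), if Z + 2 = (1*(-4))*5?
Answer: -5038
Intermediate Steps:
Z = -22 (Z = -2 + (1*(-4))*5 = -2 - 4*5 = -2 - 20 = -22)
Z*(152 + 77) = -22*(152 + 77) = -22*229 = -5038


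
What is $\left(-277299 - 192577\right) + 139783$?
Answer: $-330093$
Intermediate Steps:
$\left(-277299 - 192577\right) + 139783 = -469876 + 139783 = -330093$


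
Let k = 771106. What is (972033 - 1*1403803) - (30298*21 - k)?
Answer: -296922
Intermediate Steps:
(972033 - 1*1403803) - (30298*21 - k) = (972033 - 1*1403803) - (30298*21 - 1*771106) = (972033 - 1403803) - (636258 - 771106) = -431770 - 1*(-134848) = -431770 + 134848 = -296922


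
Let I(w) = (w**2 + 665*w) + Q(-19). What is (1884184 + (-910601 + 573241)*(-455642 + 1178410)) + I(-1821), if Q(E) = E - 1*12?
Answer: -243829023251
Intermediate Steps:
Q(E) = -12 + E (Q(E) = E - 12 = -12 + E)
I(w) = -31 + w**2 + 665*w (I(w) = (w**2 + 665*w) + (-12 - 19) = (w**2 + 665*w) - 31 = -31 + w**2 + 665*w)
(1884184 + (-910601 + 573241)*(-455642 + 1178410)) + I(-1821) = (1884184 + (-910601 + 573241)*(-455642 + 1178410)) + (-31 + (-1821)**2 + 665*(-1821)) = (1884184 - 337360*722768) + (-31 + 3316041 - 1210965) = (1884184 - 243833012480) + 2105045 = -243831128296 + 2105045 = -243829023251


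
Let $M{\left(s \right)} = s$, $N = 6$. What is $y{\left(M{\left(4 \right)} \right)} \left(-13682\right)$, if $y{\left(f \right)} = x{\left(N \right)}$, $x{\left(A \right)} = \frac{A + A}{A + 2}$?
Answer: $-20523$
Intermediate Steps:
$x{\left(A \right)} = \frac{2 A}{2 + A}$
$y{\left(f \right)} = \frac{3}{2}$ ($y{\left(f \right)} = 2 \cdot 6 \frac{1}{2 + 6} = 2 \cdot 6 \cdot \frac{1}{8} = \frac{3}{2}$)
$y{\left(M{\left(4 \right)} \right)} \left(-13682\right) = \frac{3}{2} \left(-13682\right) = -20523$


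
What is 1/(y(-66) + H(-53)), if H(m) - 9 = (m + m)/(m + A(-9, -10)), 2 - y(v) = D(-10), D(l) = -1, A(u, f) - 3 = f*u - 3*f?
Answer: 35/367 ≈ 0.095368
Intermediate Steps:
A(u, f) = 3 - 3*f + f*u (A(u, f) = 3 + (f*u - 3*f) = 3 + (-3*f + f*u) = 3 - 3*f + f*u)
y(v) = 3 (y(v) = 2 - 1*(-1) = 2 + 1 = 3)
H(m) = 9 + 2*m/(123 + m) (H(m) = 9 + (m + m)/(m + (3 - 3*(-10) - 10*(-9))) = 9 + (2*m)/(m + (3 + 30 + 90)) = 9 + (2*m)/(m + 123) = 9 + (2*m)/(123 + m) = 9 + 2*m/(123 + m))
1/(y(-66) + H(-53)) = 1/(3 + (1107 + 11*(-53))/(123 - 53)) = 1/(3 + (1107 - 583)/70) = 1/(3 + (1/70)*524) = 1/(3 + 262/35) = 1/(367/35) = 35/367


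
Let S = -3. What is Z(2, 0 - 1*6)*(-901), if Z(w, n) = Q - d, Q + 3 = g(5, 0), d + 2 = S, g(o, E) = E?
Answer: -1802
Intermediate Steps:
d = -5 (d = -2 - 3 = -5)
Q = -3 (Q = -3 + 0 = -3)
Z(w, n) = 2 (Z(w, n) = -3 - 1*(-5) = -3 + 5 = 2)
Z(2, 0 - 1*6)*(-901) = 2*(-901) = -1802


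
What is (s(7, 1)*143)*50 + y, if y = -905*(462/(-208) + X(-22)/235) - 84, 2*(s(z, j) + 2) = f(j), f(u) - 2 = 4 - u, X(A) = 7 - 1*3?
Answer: 26814297/4888 ≈ 5485.7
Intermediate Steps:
X(A) = 4 (X(A) = 7 - 3 = 4)
f(u) = 6 - u (f(u) = 2 + (4 - u) = 6 - u)
s(z, j) = 1 - j/2 (s(z, j) = -2 + (6 - j)/2 = -2 + (3 - j/2) = 1 - j/2)
y = 9339697/4888 (y = -905*(462/(-208) + 4/235) - 84 = -905*(462*(-1/208) + 4*(1/235)) - 84 = -905*(-231/104 + 4/235) - 84 = -905*(-53869/24440) - 84 = 9750289/4888 - 84 = 9339697/4888 ≈ 1910.7)
(s(7, 1)*143)*50 + y = ((1 - 1/2*1)*143)*50 + 9339697/4888 = ((1 - 1/2)*143)*50 + 9339697/4888 = ((1/2)*143)*50 + 9339697/4888 = (143/2)*50 + 9339697/4888 = 3575 + 9339697/4888 = 26814297/4888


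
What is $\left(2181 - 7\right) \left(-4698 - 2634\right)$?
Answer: $-15939768$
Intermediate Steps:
$\left(2181 - 7\right) \left(-4698 - 2634\right) = 2174 \left(-7332\right) = -15939768$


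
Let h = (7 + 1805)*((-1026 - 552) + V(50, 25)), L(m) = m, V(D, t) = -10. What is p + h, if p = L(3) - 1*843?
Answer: -2878296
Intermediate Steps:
h = -2877456 (h = (7 + 1805)*((-1026 - 552) - 10) = 1812*(-1578 - 10) = 1812*(-1588) = -2877456)
p = -840 (p = 3 - 1*843 = 3 - 843 = -840)
p + h = -840 - 2877456 = -2878296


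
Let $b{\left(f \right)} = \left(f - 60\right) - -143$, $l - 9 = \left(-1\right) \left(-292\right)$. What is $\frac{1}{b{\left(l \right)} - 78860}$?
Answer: $- \frac{1}{78476} \approx -1.2743 \cdot 10^{-5}$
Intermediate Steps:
$l = 301$ ($l = 9 - -292 = 9 + 292 = 301$)
$b{\left(f \right)} = 83 + f$ ($b{\left(f \right)} = \left(-60 + f\right) + 143 = 83 + f$)
$\frac{1}{b{\left(l \right)} - 78860} = \frac{1}{\left(83 + 301\right) - 78860} = \frac{1}{384 - 78860} = \frac{1}{-78476} = - \frac{1}{78476}$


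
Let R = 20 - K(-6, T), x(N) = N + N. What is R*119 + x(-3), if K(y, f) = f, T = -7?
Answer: 3207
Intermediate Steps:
x(N) = 2*N
R = 27 (R = 20 - 1*(-7) = 20 + 7 = 27)
R*119 + x(-3) = 27*119 + 2*(-3) = 3213 - 6 = 3207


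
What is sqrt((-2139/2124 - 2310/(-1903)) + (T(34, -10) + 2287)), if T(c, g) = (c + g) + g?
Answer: sqrt(8630866140315)/61242 ≈ 47.971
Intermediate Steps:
T(c, g) = c + 2*g
sqrt((-2139/2124 - 2310/(-1903)) + (T(34, -10) + 2287)) = sqrt((-2139/2124 - 2310/(-1903)) + ((34 + 2*(-10)) + 2287)) = sqrt((-2139*1/2124 - 2310*(-1/1903)) + ((34 - 20) + 2287)) = sqrt((-713/708 + 210/173) + (14 + 2287)) = sqrt(25331/122484 + 2301) = sqrt(281861015/122484) = sqrt(8630866140315)/61242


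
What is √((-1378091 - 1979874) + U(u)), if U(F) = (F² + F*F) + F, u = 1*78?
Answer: I*√3345719 ≈ 1829.1*I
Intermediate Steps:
u = 78
U(F) = F + 2*F² (U(F) = (F² + F²) + F = 2*F² + F = F + 2*F²)
√((-1378091 - 1979874) + U(u)) = √((-1378091 - 1979874) + 78*(1 + 2*78)) = √(-3357965 + 78*(1 + 156)) = √(-3357965 + 78*157) = √(-3357965 + 12246) = √(-3345719) = I*√3345719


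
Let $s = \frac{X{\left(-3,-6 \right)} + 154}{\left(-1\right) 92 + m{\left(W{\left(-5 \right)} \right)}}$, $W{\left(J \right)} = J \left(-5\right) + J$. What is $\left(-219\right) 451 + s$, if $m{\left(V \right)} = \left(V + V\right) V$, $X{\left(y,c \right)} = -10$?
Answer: $- \frac{5827359}{59} \approx -98769.0$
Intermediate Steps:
$W{\left(J \right)} = - 4 J$ ($W{\left(J \right)} = - 5 J + J = - 4 J$)
$m{\left(V \right)} = 2 V^{2}$ ($m{\left(V \right)} = 2 V V = 2 V^{2}$)
$s = \frac{12}{59}$ ($s = \frac{-10 + 154}{\left(-1\right) 92 + 2 \left(\left(-4\right) \left(-5\right)\right)^{2}} = \frac{144}{-92 + 2 \cdot 20^{2}} = \frac{144}{-92 + 2 \cdot 400} = \frac{144}{-92 + 800} = \frac{144}{708} = 144 \cdot \frac{1}{708} = \frac{12}{59} \approx 0.20339$)
$\left(-219\right) 451 + s = \left(-219\right) 451 + \frac{12}{59} = -98769 + \frac{12}{59} = - \frac{5827359}{59}$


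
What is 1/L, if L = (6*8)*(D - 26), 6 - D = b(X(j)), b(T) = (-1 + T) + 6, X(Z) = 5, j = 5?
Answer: -1/1440 ≈ -0.00069444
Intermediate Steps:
b(T) = 5 + T
D = -4 (D = 6 - (5 + 5) = 6 - 1*10 = 6 - 10 = -4)
L = -1440 (L = (6*8)*(-4 - 26) = 48*(-30) = -1440)
1/L = 1/(-1440) = -1/1440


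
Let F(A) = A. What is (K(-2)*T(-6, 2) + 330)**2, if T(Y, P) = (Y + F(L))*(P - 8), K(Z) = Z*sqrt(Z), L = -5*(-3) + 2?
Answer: 74052 + 87120*I*sqrt(2) ≈ 74052.0 + 1.2321e+5*I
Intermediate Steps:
L = 17 (L = 15 + 2 = 17)
K(Z) = Z**(3/2)
T(Y, P) = (-8 + P)*(17 + Y) (T(Y, P) = (Y + 17)*(P - 8) = (17 + Y)*(-8 + P) = (-8 + P)*(17 + Y))
(K(-2)*T(-6, 2) + 330)**2 = ((-2)**(3/2)*(-136 - 8*(-6) + 17*2 + 2*(-6)) + 330)**2 = ((-2*I*sqrt(2))*(-136 + 48 + 34 - 12) + 330)**2 = (-2*I*sqrt(2)*(-66) + 330)**2 = (132*I*sqrt(2) + 330)**2 = (330 + 132*I*sqrt(2))**2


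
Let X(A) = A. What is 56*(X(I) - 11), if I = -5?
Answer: -896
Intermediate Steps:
56*(X(I) - 11) = 56*(-5 - 11) = 56*(-16) = -896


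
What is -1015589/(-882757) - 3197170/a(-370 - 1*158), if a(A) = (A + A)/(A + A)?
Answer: -2822323182101/882757 ≈ -3.1972e+6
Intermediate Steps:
a(A) = 1 (a(A) = (2*A)/((2*A)) = (2*A)*(1/(2*A)) = 1)
-1015589/(-882757) - 3197170/a(-370 - 1*158) = -1015589/(-882757) - 3197170/1 = -1015589*(-1/882757) - 3197170*1 = 1015589/882757 - 3197170 = -2822323182101/882757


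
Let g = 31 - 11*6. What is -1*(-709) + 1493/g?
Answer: 23322/35 ≈ 666.34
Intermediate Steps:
g = -35 (g = 31 - 66 = -35)
-1*(-709) + 1493/g = -1*(-709) + 1493/(-35) = 709 + 1493*(-1/35) = 709 - 1493/35 = 23322/35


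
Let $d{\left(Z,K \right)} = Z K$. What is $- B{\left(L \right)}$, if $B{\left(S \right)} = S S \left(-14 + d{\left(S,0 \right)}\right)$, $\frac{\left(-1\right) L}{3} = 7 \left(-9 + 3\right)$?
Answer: $222264$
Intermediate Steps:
$L = 126$ ($L = - 3 \cdot 7 \left(-9 + 3\right) = - 3 \cdot 7 \left(-6\right) = \left(-3\right) \left(-42\right) = 126$)
$d{\left(Z,K \right)} = K Z$
$B{\left(S \right)} = - 14 S^{2}$ ($B{\left(S \right)} = S S \left(-14 + 0 S\right) = S^{2} \left(-14 + 0\right) = S^{2} \left(-14\right) = - 14 S^{2}$)
$- B{\left(L \right)} = - \left(-14\right) 126^{2} = - \left(-14\right) 15876 = \left(-1\right) \left(-222264\right) = 222264$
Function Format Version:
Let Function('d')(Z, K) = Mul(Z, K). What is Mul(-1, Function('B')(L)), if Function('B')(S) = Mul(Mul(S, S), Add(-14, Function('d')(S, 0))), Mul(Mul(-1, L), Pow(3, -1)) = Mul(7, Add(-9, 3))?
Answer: 222264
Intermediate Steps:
L = 126 (L = Mul(-3, Mul(7, Add(-9, 3))) = Mul(-3, Mul(7, -6)) = Mul(-3, -42) = 126)
Function('d')(Z, K) = Mul(K, Z)
Function('B')(S) = Mul(-14, Pow(S, 2)) (Function('B')(S) = Mul(Mul(S, S), Add(-14, Mul(0, S))) = Mul(Pow(S, 2), Add(-14, 0)) = Mul(Pow(S, 2), -14) = Mul(-14, Pow(S, 2)))
Mul(-1, Function('B')(L)) = Mul(-1, Mul(-14, Pow(126, 2))) = Mul(-1, Mul(-14, 15876)) = Mul(-1, -222264) = 222264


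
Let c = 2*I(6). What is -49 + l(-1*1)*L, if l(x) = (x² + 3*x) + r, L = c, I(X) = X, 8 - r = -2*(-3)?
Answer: -49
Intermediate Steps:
r = 2 (r = 8 - (-2)*(-3) = 8 - 1*6 = 8 - 6 = 2)
c = 12 (c = 2*6 = 12)
L = 12
l(x) = 2 + x² + 3*x (l(x) = (x² + 3*x) + 2 = 2 + x² + 3*x)
-49 + l(-1*1)*L = -49 + (2 + (-1*1)² + 3*(-1*1))*12 = -49 + (2 + (-1)² + 3*(-1))*12 = -49 + (2 + 1 - 3)*12 = -49 + 0*12 = -49 + 0 = -49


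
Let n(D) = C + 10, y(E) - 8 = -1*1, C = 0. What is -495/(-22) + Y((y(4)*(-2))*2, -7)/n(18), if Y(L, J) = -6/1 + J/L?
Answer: 877/40 ≈ 21.925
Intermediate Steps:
y(E) = 7 (y(E) = 8 - 1*1 = 8 - 1 = 7)
Y(L, J) = -6 + J/L (Y(L, J) = -6*1 + J/L = -6 + J/L)
n(D) = 10 (n(D) = 0 + 10 = 10)
-495/(-22) + Y((y(4)*(-2))*2, -7)/n(18) = -495/(-22) + (-6 - 7/((7*(-2))*2))/10 = -495*(-1/22) + (-6 - 7/((-14*2)))*(1/10) = 45/2 + (-6 - 7/(-28))*(1/10) = 45/2 + (-6 - 7*(-1/28))*(1/10) = 45/2 + (-6 + 1/4)*(1/10) = 45/2 - 23/4*1/10 = 45/2 - 23/40 = 877/40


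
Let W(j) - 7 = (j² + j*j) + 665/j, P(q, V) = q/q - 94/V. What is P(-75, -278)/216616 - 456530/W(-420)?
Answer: -16495057227495/12747406129196 ≈ -1.2940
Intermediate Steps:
P(q, V) = 1 - 94/V
W(j) = 7 + 2*j² + 665/j (W(j) = 7 + ((j² + j*j) + 665/j) = 7 + ((j² + j²) + 665/j) = 7 + (2*j² + 665/j) = 7 + 2*j² + 665/j)
P(-75, -278)/216616 - 456530/W(-420) = ((-94 - 278)/(-278))/216616 - 456530/(7 + 2*(-420)² + 665/(-420)) = -1/278*(-372)*(1/216616) - 456530/(7 + 2*176400 + 665*(-1/420)) = (186/139)*(1/216616) - 456530/(7 + 352800 - 19/12) = 93/15054812 - 456530/4233665/12 = 93/15054812 - 456530*12/4233665 = 93/15054812 - 1095672/846733 = -16495057227495/12747406129196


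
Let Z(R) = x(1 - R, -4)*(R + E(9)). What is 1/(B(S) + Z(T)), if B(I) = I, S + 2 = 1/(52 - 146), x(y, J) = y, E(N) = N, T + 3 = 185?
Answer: -94/3249863 ≈ -2.8924e-5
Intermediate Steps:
T = 182 (T = -3 + 185 = 182)
Z(R) = (1 - R)*(9 + R) (Z(R) = (1 - R)*(R + 9) = (1 - R)*(9 + R))
S = -189/94 (S = -2 + 1/(52 - 146) = -2 + 1/(-94) = -2 - 1/94 = -189/94 ≈ -2.0106)
1/(B(S) + Z(T)) = 1/(-189/94 - (-1 + 182)*(9 + 182)) = 1/(-189/94 - 1*181*191) = 1/(-189/94 - 34571) = 1/(-3249863/94) = -94/3249863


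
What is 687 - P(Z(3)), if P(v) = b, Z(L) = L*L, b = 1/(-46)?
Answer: 31603/46 ≈ 687.02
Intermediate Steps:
b = -1/46 ≈ -0.021739
Z(L) = L²
P(v) = -1/46
687 - P(Z(3)) = 687 - 1*(-1/46) = 687 + 1/46 = 31603/46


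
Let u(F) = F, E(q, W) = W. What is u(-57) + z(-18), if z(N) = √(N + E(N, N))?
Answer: -57 + 6*I ≈ -57.0 + 6.0*I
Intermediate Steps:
z(N) = √2*√N (z(N) = √(N + N) = √(2*N) = √2*√N)
u(-57) + z(-18) = -57 + √2*√(-18) = -57 + √2*(3*I*√2) = -57 + 6*I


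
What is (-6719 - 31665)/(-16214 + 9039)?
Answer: 38384/7175 ≈ 5.3497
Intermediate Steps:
(-6719 - 31665)/(-16214 + 9039) = -38384/(-7175) = -38384*(-1/7175) = 38384/7175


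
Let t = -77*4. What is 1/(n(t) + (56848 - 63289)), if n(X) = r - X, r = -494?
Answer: -1/6627 ≈ -0.00015090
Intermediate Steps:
t = -308
n(X) = -494 - X
1/(n(t) + (56848 - 63289)) = 1/((-494 - 1*(-308)) + (56848 - 63289)) = 1/((-494 + 308) - 6441) = 1/(-186 - 6441) = 1/(-6627) = -1/6627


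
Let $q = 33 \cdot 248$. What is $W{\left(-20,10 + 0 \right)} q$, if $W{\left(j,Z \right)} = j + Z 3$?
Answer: $81840$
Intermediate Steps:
$W{\left(j,Z \right)} = j + 3 Z$
$q = 8184$
$W{\left(-20,10 + 0 \right)} q = \left(-20 + 3 \left(10 + 0\right)\right) 8184 = \left(-20 + 3 \cdot 10\right) 8184 = \left(-20 + 30\right) 8184 = 10 \cdot 8184 = 81840$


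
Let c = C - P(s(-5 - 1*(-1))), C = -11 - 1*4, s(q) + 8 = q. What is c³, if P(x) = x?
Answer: -27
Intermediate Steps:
s(q) = -8 + q
C = -15 (C = -11 - 4 = -15)
c = -3 (c = -15 - (-8 + (-5 - 1*(-1))) = -15 - (-8 + (-5 + 1)) = -15 - (-8 - 4) = -15 - 1*(-12) = -15 + 12 = -3)
c³ = (-3)³ = -27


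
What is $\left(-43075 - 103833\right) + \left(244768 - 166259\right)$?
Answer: $-68399$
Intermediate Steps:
$\left(-43075 - 103833\right) + \left(244768 - 166259\right) = -146908 + 78509 = -68399$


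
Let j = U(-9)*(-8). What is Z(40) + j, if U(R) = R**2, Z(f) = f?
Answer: -608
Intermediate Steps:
j = -648 (j = (-9)**2*(-8) = 81*(-8) = -648)
Z(40) + j = 40 - 648 = -608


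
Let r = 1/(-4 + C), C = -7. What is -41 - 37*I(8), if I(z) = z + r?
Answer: -3670/11 ≈ -333.64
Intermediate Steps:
r = -1/11 (r = 1/(-4 - 7) = 1/(-11) = -1/11 ≈ -0.090909)
I(z) = -1/11 + z (I(z) = z - 1/11 = -1/11 + z)
-41 - 37*I(8) = -41 - 37*(-1/11 + 8) = -41 - 37*87/11 = -41 - 3219/11 = -3670/11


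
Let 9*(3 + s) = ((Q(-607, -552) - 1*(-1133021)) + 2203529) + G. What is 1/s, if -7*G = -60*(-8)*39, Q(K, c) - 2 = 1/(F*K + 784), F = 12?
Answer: 409500/151690207493 ≈ 2.6996e-6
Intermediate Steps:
Q(K, c) = 2 + 1/(784 + 12*K) (Q(K, c) = 2 + 1/(12*K + 784) = 2 + 1/(784 + 12*K))
G = -18720/7 (G = -(-60*(-8))*39/7 = -480*39/7 = -1/7*18720 = -18720/7 ≈ -2674.3)
s = 151690207493/409500 (s = -3 + (((3*(523 + 8*(-607))/(4*(196 + 3*(-607))) - 1*(-1133021)) + 2203529) - 18720/7)/9 = -3 + (((3*(523 - 4856)/(4*(196 - 1821)) + 1133021) + 2203529) - 18720/7)/9 = -3 + ((((3/4)*(-4333)/(-1625) + 1133021) + 2203529) - 18720/7)/9 = -3 + ((((3/4)*(-1/1625)*(-4333) + 1133021) + 2203529) - 18720/7)/9 = -3 + (((12999/6500 + 1133021) + 2203529) - 18720/7)/9 = -3 + ((7364649499/6500 + 2203529) - 18720/7)/9 = -3 + (21687587999/6500 - 18720/7)/9 = -3 + (1/9)*(151691435993/45500) = -3 + 151691435993/409500 = 151690207493/409500 ≈ 3.7043e+5)
1/s = 1/(151690207493/409500) = 409500/151690207493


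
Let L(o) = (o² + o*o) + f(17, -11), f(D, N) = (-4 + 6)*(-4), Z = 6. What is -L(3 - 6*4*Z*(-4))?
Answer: -670474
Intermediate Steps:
f(D, N) = -8 (f(D, N) = 2*(-4) = -8)
L(o) = -8 + 2*o² (L(o) = (o² + o*o) - 8 = (o² + o²) - 8 = 2*o² - 8 = -8 + 2*o²)
-L(3 - 6*4*Z*(-4)) = -(-8 + 2*(3 - 6*4*6*(-4))²) = -(-8 + 2*(3 - 144*(-4))²) = -(-8 + 2*(3 - 6*(-96))²) = -(-8 + 2*(3 + 576)²) = -(-8 + 2*579²) = -(-8 + 2*335241) = -(-8 + 670482) = -1*670474 = -670474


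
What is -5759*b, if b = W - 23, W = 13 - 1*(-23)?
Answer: -74867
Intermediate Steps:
W = 36 (W = 13 + 23 = 36)
b = 13 (b = 36 - 23 = 13)
-5759*b = -5759*13 = -74867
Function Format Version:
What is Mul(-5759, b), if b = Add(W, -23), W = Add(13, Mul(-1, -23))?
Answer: -74867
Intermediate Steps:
W = 36 (W = Add(13, 23) = 36)
b = 13 (b = Add(36, -23) = 13)
Mul(-5759, b) = Mul(-5759, 13) = -74867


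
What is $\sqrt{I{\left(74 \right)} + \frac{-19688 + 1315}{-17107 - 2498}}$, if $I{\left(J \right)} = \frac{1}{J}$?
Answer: $\frac{\sqrt{2000912139390}}{1450770} \approx 0.97502$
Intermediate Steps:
$\sqrt{I{\left(74 \right)} + \frac{-19688 + 1315}{-17107 - 2498}} = \sqrt{\frac{1}{74} + \frac{-19688 + 1315}{-17107 - 2498}} = \sqrt{\frac{1}{74} - \frac{18373}{-19605}} = \sqrt{\frac{1}{74} - - \frac{18373}{19605}} = \sqrt{\frac{1}{74} + \frac{18373}{19605}} = \sqrt{\frac{1379207}{1450770}} = \frac{\sqrt{2000912139390}}{1450770}$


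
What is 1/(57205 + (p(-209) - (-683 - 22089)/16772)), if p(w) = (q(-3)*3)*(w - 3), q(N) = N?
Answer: 4193/247866502 ≈ 1.6916e-5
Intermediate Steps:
p(w) = 27 - 9*w (p(w) = (-3*3)*(w - 3) = -9*(-3 + w) = 27 - 9*w)
1/(57205 + (p(-209) - (-683 - 22089)/16772)) = 1/(57205 + ((27 - 9*(-209)) - (-683 - 22089)/16772)) = 1/(57205 + ((27 + 1881) - (-22772)/16772)) = 1/(57205 + (1908 - 1*(-5693/4193))) = 1/(57205 + (1908 + 5693/4193)) = 1/(57205 + 8005937/4193) = 1/(247866502/4193) = 4193/247866502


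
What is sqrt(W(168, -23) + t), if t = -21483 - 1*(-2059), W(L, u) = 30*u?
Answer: I*sqrt(20114) ≈ 141.82*I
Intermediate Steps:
t = -19424 (t = -21483 + 2059 = -19424)
sqrt(W(168, -23) + t) = sqrt(30*(-23) - 19424) = sqrt(-690 - 19424) = sqrt(-20114) = I*sqrt(20114)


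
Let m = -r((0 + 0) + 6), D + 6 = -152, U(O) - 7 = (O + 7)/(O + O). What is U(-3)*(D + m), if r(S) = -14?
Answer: -912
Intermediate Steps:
U(O) = 7 + (7 + O)/(2*O) (U(O) = 7 + (O + 7)/(O + O) = 7 + (7 + O)/((2*O)) = 7 + (7 + O)*(1/(2*O)) = 7 + (7 + O)/(2*O))
D = -158 (D = -6 - 152 = -158)
m = 14 (m = -1*(-14) = 14)
U(-3)*(D + m) = ((½)*(7 + 15*(-3))/(-3))*(-158 + 14) = ((½)*(-⅓)*(7 - 45))*(-144) = ((½)*(-⅓)*(-38))*(-144) = (19/3)*(-144) = -912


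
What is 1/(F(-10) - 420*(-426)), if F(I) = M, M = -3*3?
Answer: 1/178911 ≈ 5.5894e-6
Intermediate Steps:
M = -9
F(I) = -9
1/(F(-10) - 420*(-426)) = 1/(-9 - 420*(-426)) = 1/(-9 + 178920) = 1/178911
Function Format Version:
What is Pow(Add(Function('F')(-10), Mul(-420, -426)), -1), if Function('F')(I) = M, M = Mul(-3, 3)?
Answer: Rational(1, 178911) ≈ 5.5894e-6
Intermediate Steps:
M = -9
Function('F')(I) = -9
Pow(Add(Function('F')(-10), Mul(-420, -426)), -1) = Pow(Add(-9, Mul(-420, -426)), -1) = Pow(Add(-9, 178920), -1) = Pow(178911, -1) = Rational(1, 178911)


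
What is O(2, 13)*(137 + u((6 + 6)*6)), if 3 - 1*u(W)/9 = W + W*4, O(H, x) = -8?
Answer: 24608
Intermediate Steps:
u(W) = 27 - 45*W (u(W) = 27 - 9*(W + W*4) = 27 - 9*(W + 4*W) = 27 - 45*W)
O(2, 13)*(137 + u((6 + 6)*6)) = -8*(137 + (27 - 45*(6 + 6)*6)) = -8*(137 + (27 - 540*6)) = -8*(137 + (27 - 45*72)) = -8*(137 + (27 - 3240)) = -8*(137 - 3213) = -8*(-3076) = 24608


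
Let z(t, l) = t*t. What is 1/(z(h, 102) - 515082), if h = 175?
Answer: -1/484457 ≈ -2.0642e-6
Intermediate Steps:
z(t, l) = t**2
1/(z(h, 102) - 515082) = 1/(175**2 - 515082) = 1/(30625 - 515082) = 1/(-484457) = -1/484457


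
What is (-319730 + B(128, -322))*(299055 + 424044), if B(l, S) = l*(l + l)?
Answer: -207501935238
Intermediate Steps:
B(l, S) = 2*l² (B(l, S) = l*(2*l) = 2*l²)
(-319730 + B(128, -322))*(299055 + 424044) = (-319730 + 2*128²)*(299055 + 424044) = (-319730 + 2*16384)*723099 = (-319730 + 32768)*723099 = -286962*723099 = -207501935238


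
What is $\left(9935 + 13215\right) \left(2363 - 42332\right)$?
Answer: $-925282350$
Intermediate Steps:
$\left(9935 + 13215\right) \left(2363 - 42332\right) = 23150 \left(-39969\right) = -925282350$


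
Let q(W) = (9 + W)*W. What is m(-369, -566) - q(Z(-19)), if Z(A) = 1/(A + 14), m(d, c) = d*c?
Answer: 5221394/25 ≈ 2.0886e+5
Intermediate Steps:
m(d, c) = c*d
Z(A) = 1/(14 + A)
q(W) = W*(9 + W)
m(-369, -566) - q(Z(-19)) = -566*(-369) - (9 + 1/(14 - 19))/(14 - 19) = 208854 - (9 + 1/(-5))/(-5) = 208854 - (-1)*(9 - ⅕)/5 = 208854 - (-1)*44/(5*5) = 208854 - 1*(-44/25) = 208854 + 44/25 = 5221394/25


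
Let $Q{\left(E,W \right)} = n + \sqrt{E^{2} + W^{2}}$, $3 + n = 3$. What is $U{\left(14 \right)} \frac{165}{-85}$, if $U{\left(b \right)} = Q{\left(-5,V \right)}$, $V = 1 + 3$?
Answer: $- \frac{33 \sqrt{41}}{17} \approx -12.43$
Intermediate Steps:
$n = 0$ ($n = -3 + 3 = 0$)
$V = 4$
$Q{\left(E,W \right)} = \sqrt{E^{2} + W^{2}}$ ($Q{\left(E,W \right)} = 0 + \sqrt{E^{2} + W^{2}} = \sqrt{E^{2} + W^{2}}$)
$U{\left(b \right)} = \sqrt{41}$ ($U{\left(b \right)} = \sqrt{\left(-5\right)^{2} + 4^{2}} = \sqrt{25 + 16} = \sqrt{41}$)
$U{\left(14 \right)} \frac{165}{-85} = \sqrt{41} \frac{165}{-85} = \sqrt{41} \cdot 165 \left(- \frac{1}{85}\right) = \sqrt{41} \left(- \frac{33}{17}\right) = - \frac{33 \sqrt{41}}{17}$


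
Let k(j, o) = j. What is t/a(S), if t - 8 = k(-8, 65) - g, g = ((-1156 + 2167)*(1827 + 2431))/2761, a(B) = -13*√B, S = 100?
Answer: 2152419/179465 ≈ 11.994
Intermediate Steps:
g = 4304838/2761 (g = (1011*4258)*(1/2761) = 4304838*(1/2761) = 4304838/2761 ≈ 1559.2)
t = -4304838/2761 (t = 8 + (-8 - 1*4304838/2761) = 8 + (-8 - 4304838/2761) = 8 - 4326926/2761 = -4304838/2761 ≈ -1559.2)
t/a(S) = -4304838/(2761*((-13*√100))) = -4304838/(2761*((-13*10))) = -4304838/2761/(-130) = -4304838/2761*(-1/130) = 2152419/179465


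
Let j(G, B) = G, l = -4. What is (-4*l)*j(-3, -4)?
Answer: -48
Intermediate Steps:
(-4*l)*j(-3, -4) = -4*(-4)*(-3) = 16*(-3) = -48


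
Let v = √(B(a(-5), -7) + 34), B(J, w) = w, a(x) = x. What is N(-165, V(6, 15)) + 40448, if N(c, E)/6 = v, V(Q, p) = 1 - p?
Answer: 40448 + 18*√3 ≈ 40479.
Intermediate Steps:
v = 3*√3 (v = √(-7 + 34) = √27 = 3*√3 ≈ 5.1962)
N(c, E) = 18*√3 (N(c, E) = 6*(3*√3) = 18*√3)
N(-165, V(6, 15)) + 40448 = 18*√3 + 40448 = 40448 + 18*√3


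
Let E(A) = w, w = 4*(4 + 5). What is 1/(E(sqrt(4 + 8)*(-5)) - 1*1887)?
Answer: -1/1851 ≈ -0.00054025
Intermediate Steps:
w = 36 (w = 4*9 = 36)
E(A) = 36
1/(E(sqrt(4 + 8)*(-5)) - 1*1887) = 1/(36 - 1*1887) = 1/(36 - 1887) = 1/(-1851) = -1/1851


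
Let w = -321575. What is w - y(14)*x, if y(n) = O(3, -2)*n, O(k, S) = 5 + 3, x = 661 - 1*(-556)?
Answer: -457879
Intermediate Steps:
x = 1217 (x = 661 + 556 = 1217)
O(k, S) = 8
y(n) = 8*n
w - y(14)*x = -321575 - 8*14*1217 = -321575 - 112*1217 = -321575 - 1*136304 = -321575 - 136304 = -457879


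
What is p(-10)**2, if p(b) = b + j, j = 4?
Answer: 36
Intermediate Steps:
p(b) = 4 + b (p(b) = b + 4 = 4 + b)
p(-10)**2 = (4 - 10)**2 = (-6)**2 = 36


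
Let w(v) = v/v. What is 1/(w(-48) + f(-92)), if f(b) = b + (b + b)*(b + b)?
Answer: 1/33765 ≈ 2.9616e-5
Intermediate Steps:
w(v) = 1
f(b) = b + 4*b**2 (f(b) = b + (2*b)*(2*b) = b + 4*b**2)
1/(w(-48) + f(-92)) = 1/(1 - 92*(1 + 4*(-92))) = 1/(1 - 92*(1 - 368)) = 1/(1 - 92*(-367)) = 1/(1 + 33764) = 1/33765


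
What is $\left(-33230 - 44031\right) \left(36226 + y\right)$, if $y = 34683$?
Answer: $-5478500249$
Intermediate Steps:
$\left(-33230 - 44031\right) \left(36226 + y\right) = \left(-33230 - 44031\right) \left(36226 + 34683\right) = \left(-77261\right) 70909 = -5478500249$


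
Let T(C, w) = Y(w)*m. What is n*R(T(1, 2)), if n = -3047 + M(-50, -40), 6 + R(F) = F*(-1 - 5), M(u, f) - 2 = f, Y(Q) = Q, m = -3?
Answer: -92550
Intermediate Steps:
M(u, f) = 2 + f
T(C, w) = -3*w (T(C, w) = w*(-3) = -3*w)
R(F) = -6 - 6*F (R(F) = -6 + F*(-1 - 5) = -6 + F*(-6) = -6 - 6*F)
n = -3085 (n = -3047 + (2 - 40) = -3047 - 38 = -3085)
n*R(T(1, 2)) = -3085*(-6 - (-18)*2) = -3085*(-6 - 6*(-6)) = -3085*(-6 + 36) = -3085*30 = -92550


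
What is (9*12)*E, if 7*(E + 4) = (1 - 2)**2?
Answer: -2916/7 ≈ -416.57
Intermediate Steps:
E = -27/7 (E = -4 + (1 - 2)**2/7 = -4 + (1/7)*(-1)**2 = -4 + (1/7)*1 = -4 + 1/7 = -27/7 ≈ -3.8571)
(9*12)*E = (9*12)*(-27/7) = 108*(-27/7) = -2916/7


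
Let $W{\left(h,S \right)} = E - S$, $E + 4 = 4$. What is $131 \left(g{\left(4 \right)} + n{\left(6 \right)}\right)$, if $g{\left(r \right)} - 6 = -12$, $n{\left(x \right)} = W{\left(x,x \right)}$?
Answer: $-1572$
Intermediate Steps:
$E = 0$ ($E = -4 + 4 = 0$)
$W{\left(h,S \right)} = - S$ ($W{\left(h,S \right)} = 0 - S = - S$)
$n{\left(x \right)} = - x$
$g{\left(r \right)} = -6$ ($g{\left(r \right)} = 6 - 12 = -6$)
$131 \left(g{\left(4 \right)} + n{\left(6 \right)}\right) = 131 \left(-6 - 6\right) = 131 \left(-12\right) = -1572$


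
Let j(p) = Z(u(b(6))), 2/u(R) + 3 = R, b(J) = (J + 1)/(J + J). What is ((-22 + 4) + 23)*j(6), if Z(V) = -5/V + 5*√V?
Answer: 725/24 + 50*I*√174/29 ≈ 30.208 + 22.743*I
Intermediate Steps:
b(J) = (1 + J)/(2*J) (b(J) = (1 + J)/((2*J)) = (1 + J)*(1/(2*J)) = (1 + J)/(2*J))
u(R) = 2/(-3 + R)
j(p) = 145/24 + 10*I*√174/29 (j(p) = 5*(-1 + (2/(-3 + (½)*(1 + 6)/6))^(3/2))/((2/(-3 + (½)*(1 + 6)/6))) = 5*(-1 + (2/(-3 + (½)*(⅙)*7))^(3/2))/((2/(-3 + (½)*(⅙)*7))) = 5*(-1 + (2/(-3 + 7/12))^(3/2))/((2/(-3 + 7/12))) = 5*(-1 + (2/(-29/12))^(3/2))/((2/(-29/12))) = 5*(-1 + (2*(-12/29))^(3/2))/((2*(-12/29))) = 5*(-1 + (-24/29)^(3/2))/(-24/29) = 5*(-29/24)*(-1 - 48*I*√174/841) = 145/24 + 10*I*√174/29)
((-22 + 4) + 23)*j(6) = ((-22 + 4) + 23)*(145/24 + 10*I*√174/29) = (-18 + 23)*(145/24 + 10*I*√174/29) = 5*(145/24 + 10*I*√174/29) = 725/24 + 50*I*√174/29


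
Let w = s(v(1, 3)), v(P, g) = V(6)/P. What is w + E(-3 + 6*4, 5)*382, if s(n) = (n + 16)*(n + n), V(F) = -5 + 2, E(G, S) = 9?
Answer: 3360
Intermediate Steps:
V(F) = -3
v(P, g) = -3/P
s(n) = 2*n*(16 + n) (s(n) = (16 + n)*(2*n) = 2*n*(16 + n))
w = -78 (w = 2*(-3/1)*(16 - 3/1) = 2*(-3*1)*(16 - 3*1) = 2*(-3)*(16 - 3) = 2*(-3)*13 = -78)
w + E(-3 + 6*4, 5)*382 = -78 + 9*382 = -78 + 3438 = 3360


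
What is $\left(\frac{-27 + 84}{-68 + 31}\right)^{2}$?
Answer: $\frac{3249}{1369} \approx 2.3733$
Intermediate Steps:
$\left(\frac{-27 + 84}{-68 + 31}\right)^{2} = \left(\frac{57}{-37}\right)^{2} = \left(57 \left(- \frac{1}{37}\right)\right)^{2} = \left(- \frac{57}{37}\right)^{2} = \frac{3249}{1369}$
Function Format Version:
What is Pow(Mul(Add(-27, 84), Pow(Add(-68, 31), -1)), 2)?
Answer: Rational(3249, 1369) ≈ 2.3733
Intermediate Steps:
Pow(Mul(Add(-27, 84), Pow(Add(-68, 31), -1)), 2) = Pow(Mul(57, Pow(-37, -1)), 2) = Pow(Mul(57, Rational(-1, 37)), 2) = Pow(Rational(-57, 37), 2) = Rational(3249, 1369)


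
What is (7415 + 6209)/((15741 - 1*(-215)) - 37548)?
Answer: -1703/2699 ≈ -0.63097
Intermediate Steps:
(7415 + 6209)/((15741 - 1*(-215)) - 37548) = 13624/((15741 + 215) - 37548) = 13624/(15956 - 37548) = 13624/(-21592) = 13624*(-1/21592) = -1703/2699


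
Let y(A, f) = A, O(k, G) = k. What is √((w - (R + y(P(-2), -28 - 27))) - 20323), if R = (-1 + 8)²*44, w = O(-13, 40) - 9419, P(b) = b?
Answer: I*√31909 ≈ 178.63*I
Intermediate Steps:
w = -9432 (w = -13 - 9419 = -9432)
R = 2156 (R = 7²*44 = 49*44 = 2156)
√((w - (R + y(P(-2), -28 - 27))) - 20323) = √((-9432 - (2156 - 2)) - 20323) = √((-9432 - 1*2154) - 20323) = √((-9432 - 2154) - 20323) = √(-11586 - 20323) = √(-31909) = I*√31909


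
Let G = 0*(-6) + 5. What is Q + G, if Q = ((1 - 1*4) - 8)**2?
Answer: 126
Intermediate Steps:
G = 5 (G = 0 + 5 = 5)
Q = 121 (Q = ((1 - 4) - 8)**2 = (-3 - 8)**2 = (-11)**2 = 121)
Q + G = 121 + 5 = 126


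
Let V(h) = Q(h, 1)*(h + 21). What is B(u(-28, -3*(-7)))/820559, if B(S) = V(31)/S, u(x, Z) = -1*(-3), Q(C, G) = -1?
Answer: -52/2461677 ≈ -2.1124e-5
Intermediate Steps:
u(x, Z) = 3
V(h) = -21 - h (V(h) = -(h + 21) = -(21 + h) = -21 - h)
B(S) = -52/S (B(S) = (-21 - 1*31)/S = (-21 - 31)/S = -52/S)
B(u(-28, -3*(-7)))/820559 = -52/3/820559 = -52*⅓*(1/820559) = -52/3*1/820559 = -52/2461677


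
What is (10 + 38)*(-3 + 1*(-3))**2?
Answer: 1728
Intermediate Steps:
(10 + 38)*(-3 + 1*(-3))**2 = 48*(-3 - 3)**2 = 48*(-6)**2 = 48*36 = 1728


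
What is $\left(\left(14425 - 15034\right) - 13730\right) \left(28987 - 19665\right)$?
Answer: $-133668158$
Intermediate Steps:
$\left(\left(14425 - 15034\right) - 13730\right) \left(28987 - 19665\right) = \left(-609 - 13730\right) 9322 = \left(-14339\right) 9322 = -133668158$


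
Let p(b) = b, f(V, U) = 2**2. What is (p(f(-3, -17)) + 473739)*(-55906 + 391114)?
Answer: 158802443544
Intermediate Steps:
f(V, U) = 4
(p(f(-3, -17)) + 473739)*(-55906 + 391114) = (4 + 473739)*(-55906 + 391114) = 473743*335208 = 158802443544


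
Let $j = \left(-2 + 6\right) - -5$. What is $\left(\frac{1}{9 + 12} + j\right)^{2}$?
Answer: $\frac{36100}{441} \approx 81.859$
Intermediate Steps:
$j = 9$ ($j = 4 + 5 = 9$)
$\left(\frac{1}{9 + 12} + j\right)^{2} = \left(\frac{1}{9 + 12} + 9\right)^{2} = \left(\frac{1}{21} + 9\right)^{2} = \left(\frac{190}{21}\right)^{2} = \frac{36100}{441}$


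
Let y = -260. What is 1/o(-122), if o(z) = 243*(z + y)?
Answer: -1/92826 ≈ -1.0773e-5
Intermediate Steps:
o(z) = -63180 + 243*z (o(z) = 243*(z - 260) = 243*(-260 + z) = -63180 + 243*z)
1/o(-122) = 1/(-63180 + 243*(-122)) = 1/(-63180 - 29646) = 1/(-92826) = -1/92826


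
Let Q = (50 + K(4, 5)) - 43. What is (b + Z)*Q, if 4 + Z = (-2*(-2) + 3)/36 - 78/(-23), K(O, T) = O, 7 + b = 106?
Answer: 897919/828 ≈ 1084.4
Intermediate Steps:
b = 99 (b = -7 + 106 = 99)
Z = -343/828 (Z = -4 + ((-2*(-2) + 3)/36 - 78/(-23)) = -4 + ((4 + 3)*(1/36) - 78*(-1/23)) = -4 + (7*(1/36) + 78/23) = -4 + (7/36 + 78/23) = -4 + 2969/828 = -343/828 ≈ -0.41425)
Q = 11 (Q = (50 + 4) - 43 = 54 - 43 = 11)
(b + Z)*Q = (99 - 343/828)*11 = (81629/828)*11 = 897919/828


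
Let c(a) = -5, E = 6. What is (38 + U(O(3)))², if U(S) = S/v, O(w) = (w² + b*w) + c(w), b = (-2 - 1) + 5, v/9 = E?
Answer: 1062961/729 ≈ 1458.1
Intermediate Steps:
v = 54 (v = 9*6 = 54)
b = 2 (b = -3 + 5 = 2)
O(w) = -5 + w² + 2*w (O(w) = (w² + 2*w) - 5 = -5 + w² + 2*w)
U(S) = S/54
(38 + U(O(3)))² = (38 + (-5 + 3² + 2*3)/54)² = (38 + (-5 + 9 + 6)/54)² = (38 + (1/54)*10)² = (38 + 5/27)² = (1031/27)² = 1062961/729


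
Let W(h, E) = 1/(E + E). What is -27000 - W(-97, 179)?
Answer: -9666001/358 ≈ -27000.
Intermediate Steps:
W(h, E) = 1/(2*E)
-27000 - W(-97, 179) = -27000 - 1/(2*179) = -27000 - 1*1/358 = -27000 - 1/358 = -9666001/358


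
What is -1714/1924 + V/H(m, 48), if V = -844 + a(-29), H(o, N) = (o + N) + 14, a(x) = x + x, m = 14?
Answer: -116607/9139 ≈ -12.759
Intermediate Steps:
a(x) = 2*x
H(o, N) = 14 + N + o (H(o, N) = (N + o) + 14 = 14 + N + o)
V = -902 (V = -844 + 2*(-29) = -844 - 58 = -902)
-1714/1924 + V/H(m, 48) = -1714/1924 - 902/(14 + 48 + 14) = -1714*1/1924 - 902/76 = -857/962 - 902*1/76 = -857/962 - 451/38 = -116607/9139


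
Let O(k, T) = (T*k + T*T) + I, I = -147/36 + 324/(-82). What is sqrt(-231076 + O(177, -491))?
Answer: I*sqrt(4654287651)/246 ≈ 277.33*I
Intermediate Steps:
I = -3953/492 (I = -147*1/36 + 324*(-1/82) = -49/12 - 162/41 = -3953/492 ≈ -8.0345)
O(k, T) = -3953/492 + T**2 + T*k (O(k, T) = (T*k + T*T) - 3953/492 = (T*k + T**2) - 3953/492 = (T**2 + T*k) - 3953/492 = -3953/492 + T**2 + T*k)
sqrt(-231076 + O(177, -491)) = sqrt(-231076 + (-3953/492 + (-491)**2 - 491*177)) = sqrt(-231076 + (-3953/492 + 241081 - 86907)) = sqrt(-231076 + 75849655/492) = sqrt(-37839737/492) = I*sqrt(4654287651)/246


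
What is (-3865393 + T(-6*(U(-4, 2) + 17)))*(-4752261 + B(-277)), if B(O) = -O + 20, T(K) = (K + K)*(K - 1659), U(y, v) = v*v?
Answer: 16230679935372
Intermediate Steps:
U(y, v) = v²
T(K) = 2*K*(-1659 + K) (T(K) = (2*K)*(-1659 + K) = 2*K*(-1659 + K))
B(O) = 20 - O
(-3865393 + T(-6*(U(-4, 2) + 17)))*(-4752261 + B(-277)) = (-3865393 + 2*(-6*(2² + 17))*(-1659 - 6*(2² + 17)))*(-4752261 + (20 - 1*(-277))) = (-3865393 + 2*(-6*(4 + 17))*(-1659 - 6*(4 + 17)))*(-4752261 + (20 + 277)) = (-3865393 + 2*(-6*21)*(-1659 - 6*21))*(-4752261 + 297) = (-3865393 + 2*(-126)*(-1659 - 126))*(-4751964) = (-3865393 + 2*(-126)*(-1785))*(-4751964) = (-3865393 + 449820)*(-4751964) = -3415573*(-4751964) = 16230679935372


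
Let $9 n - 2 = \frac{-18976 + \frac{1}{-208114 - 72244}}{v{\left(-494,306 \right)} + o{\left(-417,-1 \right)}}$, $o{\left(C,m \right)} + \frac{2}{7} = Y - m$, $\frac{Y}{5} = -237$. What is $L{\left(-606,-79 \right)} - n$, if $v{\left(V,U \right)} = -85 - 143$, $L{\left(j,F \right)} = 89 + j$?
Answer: $- \frac{12939127834003}{24944572692} \approx -518.71$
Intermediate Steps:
$Y = -1185$ ($Y = 5 \left(-237\right) = -1185$)
$o{\left(C,m \right)} = - \frac{8297}{7} - m$ ($o{\left(C,m \right)} = - \frac{2}{7} - \left(1185 + m\right) = - \frac{8297}{7} - m$)
$v{\left(V,U \right)} = -228$ ($v{\left(V,U \right)} = -85 - 143 = -228$)
$n = \frac{42783752239}{24944572692}$ ($n = \frac{2}{9} + \frac{\left(-18976 + \frac{1}{-208114 - 72244}\right) \frac{1}{-228 - \frac{8290}{7}}}{9} = \frac{2}{9} + \frac{\left(-18976 + \frac{1}{-280358}\right) \frac{1}{-228 + \left(- \frac{8297}{7} + 1\right)}}{9} = \frac{2}{9} + \frac{\left(-18976 - \frac{1}{280358}\right) \frac{1}{-228 - \frac{8290}{7}}}{9} = \frac{2}{9} + \frac{\left(- \frac{5320073409}{280358}\right) \frac{1}{- \frac{9886}{7}}}{9} = \frac{2}{9} + \frac{\left(- \frac{5320073409}{280358}\right) \left(- \frac{7}{9886}\right)}{9} = \frac{2}{9} + \frac{1}{9} \cdot \frac{37240513863}{2771619188} = \frac{2}{9} + \frac{12413504621}{8314857564} = \frac{42783752239}{24944572692} \approx 1.7152$)
$L{\left(-606,-79 \right)} - n = \left(89 - 606\right) - \frac{42783752239}{24944572692} = -517 - \frac{42783752239}{24944572692} = - \frac{12939127834003}{24944572692}$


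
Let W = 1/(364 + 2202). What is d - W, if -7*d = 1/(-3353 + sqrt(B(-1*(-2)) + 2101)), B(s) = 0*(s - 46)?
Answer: -5005697/14421571764 + sqrt(2101)/78683556 ≈ -0.00034652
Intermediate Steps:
B(s) = 0 (B(s) = 0*(-46 + s) = 0)
W = 1/2566 ≈ 0.00038971
d = -1/(7*(-3353 + sqrt(2101))) (d = -1/(7*(-3353 + sqrt(0 + 2101))) = -1/(7*(-3353 + sqrt(2101))) ≈ 4.3196e-5)
d - W = (479/11240508 + sqrt(2101)/78683556) - 1*1/2566 = (479/11240508 + sqrt(2101)/78683556) - 1/2566 = -5005697/14421571764 + sqrt(2101)/78683556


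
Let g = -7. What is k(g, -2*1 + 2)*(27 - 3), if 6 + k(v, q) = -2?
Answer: -192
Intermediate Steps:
k(v, q) = -8 (k(v, q) = -6 - 2 = -8)
k(g, -2*1 + 2)*(27 - 3) = -8*(27 - 3) = -8*24 = -192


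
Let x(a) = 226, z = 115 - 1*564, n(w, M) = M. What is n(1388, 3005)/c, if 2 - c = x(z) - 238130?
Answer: 3005/237906 ≈ 0.012631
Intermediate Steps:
z = -449 (z = 115 - 564 = -449)
c = 237906 (c = 2 - (226 - 238130) = 2 - 1*(-237904) = 2 + 237904 = 237906)
n(1388, 3005)/c = 3005/237906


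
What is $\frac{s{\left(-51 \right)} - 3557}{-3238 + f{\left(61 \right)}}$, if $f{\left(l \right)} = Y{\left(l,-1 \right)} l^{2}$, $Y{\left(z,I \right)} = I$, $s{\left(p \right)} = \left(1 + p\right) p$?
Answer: $\frac{1007}{6959} \approx 0.1447$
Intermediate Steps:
$s{\left(p \right)} = p \left(1 + p\right)$
$f{\left(l \right)} = - l^{2}$
$\frac{s{\left(-51 \right)} - 3557}{-3238 + f{\left(61 \right)}} = \frac{- 51 \left(1 - 51\right) - 3557}{-3238 - 61^{2}} = \frac{\left(-51\right) \left(-50\right) - 3557}{-3238 - 3721} = \frac{2550 - 3557}{-3238 - 3721} = - \frac{1007}{-6959} = \left(-1007\right) \left(- \frac{1}{6959}\right) = \frac{1007}{6959}$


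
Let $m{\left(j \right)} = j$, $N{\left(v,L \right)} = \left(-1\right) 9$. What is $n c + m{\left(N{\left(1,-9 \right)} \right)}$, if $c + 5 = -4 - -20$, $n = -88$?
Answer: $-977$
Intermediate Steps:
$N{\left(v,L \right)} = -9$
$c = 11$ ($c = -5 - -16 = -5 + \left(-4 + 20\right) = -5 + 16 = 11$)
$n c + m{\left(N{\left(1,-9 \right)} \right)} = \left(-88\right) 11 - 9 = -968 - 9 = -977$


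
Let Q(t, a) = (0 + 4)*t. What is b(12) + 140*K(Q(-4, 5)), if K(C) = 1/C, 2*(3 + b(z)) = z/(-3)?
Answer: -55/4 ≈ -13.750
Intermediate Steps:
b(z) = -3 - z/6 (b(z) = -3 + (z/(-3))/2 = -3 + (z*(-⅓))/2 = -3 + (-z/3)/2 = -3 - z/6)
Q(t, a) = 4*t
b(12) + 140*K(Q(-4, 5)) = (-3 - ⅙*12) + 140/((4*(-4))) = (-3 - 2) + 140/(-16) = -5 + 140*(-1/16) = -5 - 35/4 = -55/4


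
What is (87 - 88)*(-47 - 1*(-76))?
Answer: -29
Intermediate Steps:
(87 - 88)*(-47 - 1*(-76)) = -(-47 + 76) = -1*29 = -29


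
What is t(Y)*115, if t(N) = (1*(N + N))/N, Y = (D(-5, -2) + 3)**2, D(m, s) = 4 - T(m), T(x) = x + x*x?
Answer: 230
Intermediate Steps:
T(x) = x + x**2
D(m, s) = 4 - m*(1 + m)
Y = 169 (Y = ((4 - 1*(-5)*(1 - 5)) + 3)**2 = ((4 - 1*(-5)*(-4)) + 3)**2 = ((4 - 20) + 3)**2 = (-16 + 3)**2 = (-13)**2 = 169)
t(N) = 2 (t(N) = (1*(2*N))/N = (2*N)/N = 2)
t(Y)*115 = 2*115 = 230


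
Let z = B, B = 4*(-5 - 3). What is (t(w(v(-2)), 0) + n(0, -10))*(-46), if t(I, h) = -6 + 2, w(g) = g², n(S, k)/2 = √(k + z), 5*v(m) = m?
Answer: 184 - 92*I*√42 ≈ 184.0 - 596.23*I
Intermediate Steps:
v(m) = m/5
B = -32 (B = 4*(-8) = -32)
z = -32
n(S, k) = 2*√(-32 + k) (n(S, k) = 2*√(k - 32) = 2*√(-32 + k))
t(I, h) = -4
(t(w(v(-2)), 0) + n(0, -10))*(-46) = (-4 + 2*√(-32 - 10))*(-46) = (-4 + 2*√(-42))*(-46) = (-4 + 2*(I*√42))*(-46) = (-4 + 2*I*√42)*(-46) = 184 - 92*I*√42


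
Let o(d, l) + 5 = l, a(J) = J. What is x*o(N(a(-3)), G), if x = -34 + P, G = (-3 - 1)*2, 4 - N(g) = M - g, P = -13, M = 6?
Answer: 611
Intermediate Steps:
N(g) = -2 + g (N(g) = 4 - (6 - g) = 4 + (-6 + g) = -2 + g)
G = -8 (G = -4*2 = -8)
o(d, l) = -5 + l
x = -47 (x = -34 - 13 = -47)
x*o(N(a(-3)), G) = -47*(-5 - 8) = -47*(-13) = 611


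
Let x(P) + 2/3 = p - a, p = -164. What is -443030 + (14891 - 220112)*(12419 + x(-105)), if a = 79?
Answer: -2499077112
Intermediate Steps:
x(P) = -731/3 (x(P) = -⅔ + (-164 - 1*79) = -⅔ + (-164 - 79) = -⅔ - 243 = -731/3)
-443030 + (14891 - 220112)*(12419 + x(-105)) = -443030 + (14891 - 220112)*(12419 - 731/3) = -443030 - 205221*36526/3 = -443030 - 2498634082 = -2499077112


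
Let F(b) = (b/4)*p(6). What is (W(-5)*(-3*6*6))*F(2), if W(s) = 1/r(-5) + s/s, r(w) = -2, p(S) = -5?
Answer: 135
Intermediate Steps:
W(s) = ½ (W(s) = 1/(-2) + s/s = 1*(-½) + 1 = -½ + 1 = ½)
F(b) = -5*b/4 (F(b) = (b/4)*(-5) = -5*b/4)
(W(-5)*(-3*6*6))*F(2) = ((-3*6*6)/2)*(-5/4*2) = ((-18*6)/2)*(-5/2) = ((½)*(-108))*(-5/2) = -54*(-5/2) = 135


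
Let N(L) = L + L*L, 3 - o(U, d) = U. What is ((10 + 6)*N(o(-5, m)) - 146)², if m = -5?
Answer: 1012036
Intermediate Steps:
o(U, d) = 3 - U
N(L) = L + L²
((10 + 6)*N(o(-5, m)) - 146)² = ((10 + 6)*((3 - 1*(-5))*(1 + (3 - 1*(-5)))) - 146)² = (16*((3 + 5)*(1 + (3 + 5))) - 146)² = (16*(8*(1 + 8)) - 146)² = (16*(8*9) - 146)² = (16*72 - 146)² = (1152 - 146)² = 1006² = 1012036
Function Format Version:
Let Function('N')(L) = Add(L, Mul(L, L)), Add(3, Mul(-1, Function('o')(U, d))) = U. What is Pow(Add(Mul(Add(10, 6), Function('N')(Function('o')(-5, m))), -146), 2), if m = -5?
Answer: 1012036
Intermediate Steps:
Function('o')(U, d) = Add(3, Mul(-1, U))
Function('N')(L) = Add(L, Pow(L, 2))
Pow(Add(Mul(Add(10, 6), Function('N')(Function('o')(-5, m))), -146), 2) = Pow(Add(Mul(Add(10, 6), Mul(Add(3, Mul(-1, -5)), Add(1, Add(3, Mul(-1, -5))))), -146), 2) = Pow(Add(Mul(16, Mul(Add(3, 5), Add(1, Add(3, 5)))), -146), 2) = Pow(Add(Mul(16, Mul(8, Add(1, 8))), -146), 2) = Pow(Add(Mul(16, Mul(8, 9)), -146), 2) = Pow(Add(Mul(16, 72), -146), 2) = Pow(Add(1152, -146), 2) = Pow(1006, 2) = 1012036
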